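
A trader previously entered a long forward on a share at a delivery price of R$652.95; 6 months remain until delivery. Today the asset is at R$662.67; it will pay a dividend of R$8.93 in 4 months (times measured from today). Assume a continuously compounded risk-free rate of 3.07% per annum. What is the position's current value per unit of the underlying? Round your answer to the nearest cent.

PV(remaining dividends) I = 8.93·e^(−0.0307·4/12) = 8.8391
Current forward F = (S − I)·e^(rT) = (662.67 − 8.8391)·e^(0.0307·6/12) = 653.8309 × 1.015468 = 663.9444
Value (long) = (F − K)·e^(−rT) = (663.9444 − 652.95) × 0.984767 = 10.8269
Value = R$10.83

R$10.83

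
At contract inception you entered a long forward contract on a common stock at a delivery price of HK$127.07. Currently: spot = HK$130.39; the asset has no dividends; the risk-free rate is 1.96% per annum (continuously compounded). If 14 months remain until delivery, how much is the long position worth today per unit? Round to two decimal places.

HK$6.19

Current fair forward for the remaining 14 months: F = S·e^(r·T), r = 0.0196
F = 130.39 · e^(0.0196 × 14/12) = 130.39 × 1.023130 = 133.4059
Value of long forward = (F − K)·e^(−rT) = (133.4059 − 127.07) · e^(−0.0196·14/12)
= 6.3359 × 0.977393 = 6.19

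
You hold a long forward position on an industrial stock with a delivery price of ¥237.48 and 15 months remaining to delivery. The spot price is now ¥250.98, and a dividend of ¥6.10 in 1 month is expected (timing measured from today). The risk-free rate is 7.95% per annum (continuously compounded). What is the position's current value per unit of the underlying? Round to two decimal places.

PV(remaining dividends) I = 6.10·e^(−0.0795·1/12) = 6.0597
Current forward F = (S − I)·e^(rT) = (250.98 − 6.0597)·e^(0.0795·15/12) = 244.9203 × 1.104480 = 270.5096
Value (long) = (F − K)·e^(−rT) = (270.5096 − 237.48) × 0.905403 = 29.9051
Value = ¥29.91

¥29.91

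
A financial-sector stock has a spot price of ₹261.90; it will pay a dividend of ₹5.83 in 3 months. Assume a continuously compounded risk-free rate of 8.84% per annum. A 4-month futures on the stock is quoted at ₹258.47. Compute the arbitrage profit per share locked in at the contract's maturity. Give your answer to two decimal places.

₹5.39 per share

PV(dividends) I = 5.83·e^(−0.0884·3/12) = 5.7026
Fair futures F* = (S − I)·e^(rT) = (261.90 − 5.7026)·e^0.029467 = 256.1974 × 1.029905 = 263.8590
Market ₹258.47 < fair 263.8590: forward underpriced → reverse cash-and-carry (short the stock, invest proceeds at r, pay the dividends, go long the forward).
Profit at T = |F_mkt − F*| = |258.47 − 263.8590| = ₹5.39 per share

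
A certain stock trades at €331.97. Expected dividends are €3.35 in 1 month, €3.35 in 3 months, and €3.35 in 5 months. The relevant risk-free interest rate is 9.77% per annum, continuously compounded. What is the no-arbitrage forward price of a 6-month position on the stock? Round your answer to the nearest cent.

PV(dividends) I = 3.35·e^(−0.0977·1/12) + 3.35·e^(−0.0977·3/12) + 3.35·e^(−0.0977·5/12)
I = 3.3228 + 3.2692 + 3.2164 = 9.8084
F = (S − I)·e^(rT) = (331.97 − 9.8084) · e^(0.0977·6/12)
= 322.1616 · e^0.048850 = 322.1616 × 1.050063 = €338.29

€338.29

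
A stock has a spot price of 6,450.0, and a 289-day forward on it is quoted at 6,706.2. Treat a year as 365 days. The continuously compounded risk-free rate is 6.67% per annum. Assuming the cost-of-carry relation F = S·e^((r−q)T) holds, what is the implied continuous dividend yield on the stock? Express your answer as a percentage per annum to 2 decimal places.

1.75%

From F = S·e^((r−q)T): (r − q) = ln(F/S)/T
ln(6706.2/6450.0) = ln(1.039721) = 0.038952
(r − q) = 0.038952 / (289/365) = 0.049195
q = r − ln(F/S)/T = 0.0667 − 0.049195 = 0.017505
q = 1.75%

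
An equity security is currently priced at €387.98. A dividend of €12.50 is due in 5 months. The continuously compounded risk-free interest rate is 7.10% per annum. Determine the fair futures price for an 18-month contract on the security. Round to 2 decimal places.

€418.08

PV(dividends) I = 12.50·e^(−0.0710·5/12)
I = 12.1356
F = (S − I)·e^(rT) = (387.98 − 12.1356) · e^(0.0710·18/12)
= 375.8444 · e^0.106500 = 375.8444 × 1.112378 = €418.08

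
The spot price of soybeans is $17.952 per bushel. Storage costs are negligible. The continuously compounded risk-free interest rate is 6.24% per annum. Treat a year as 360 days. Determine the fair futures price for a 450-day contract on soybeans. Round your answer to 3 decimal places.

F = S·e^(rT) = 17.952 · e^(0.0624 × 450/360) = 17.952 · e^0.078000
= 17.952 × 1.081123 = $19.408 per bushel

$19.408 per bushel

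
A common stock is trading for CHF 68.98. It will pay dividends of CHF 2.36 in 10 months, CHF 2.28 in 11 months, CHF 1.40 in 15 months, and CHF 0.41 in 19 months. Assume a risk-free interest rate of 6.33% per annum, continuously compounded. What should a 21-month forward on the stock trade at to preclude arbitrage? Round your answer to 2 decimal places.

CHF 70.30

PV(dividends) I = 2.36·e^(−0.0633·10/12) + 2.28·e^(−0.0633·11/12) + 1.40·e^(−0.0633·15/12) + 0.41·e^(−0.0633·19/12)
I = 2.2387 + 2.1515 + 1.2935 + 0.3709 = 6.0546
F = (S − I)·e^(rT) = (68.98 − 6.0546) · e^(0.0633·21/12)
= 62.9254 · e^0.110775 = 62.9254 × 1.117144 = CHF 70.30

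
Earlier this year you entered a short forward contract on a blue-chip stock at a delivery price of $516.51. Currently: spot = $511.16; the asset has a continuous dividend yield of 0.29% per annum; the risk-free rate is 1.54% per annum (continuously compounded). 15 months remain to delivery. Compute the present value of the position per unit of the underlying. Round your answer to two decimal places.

Current fair forward for the remaining 15 months: F = S·e^((r − q)·T), (r − q) = 0.0154 − 0.0029 = 0.0125
F = 511.16 · e^(0.0125 × 15/12) = 511.16 × 1.015748 = 519.2097
Value of long forward = (F − K)·e^(−rT) = (519.2097 − 516.51) · e^(−0.0154·15/12)
= 2.6997 × 0.980934 = 2.65
Short position value = −(long value) = -$2.65

-$2.65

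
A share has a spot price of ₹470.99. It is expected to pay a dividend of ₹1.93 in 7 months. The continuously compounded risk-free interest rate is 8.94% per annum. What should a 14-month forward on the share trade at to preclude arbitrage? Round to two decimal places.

₹520.73

PV(dividends) I = 1.93·e^(−0.0894·7/12)
I = 1.8319
F = (S − I)·e^(rT) = (470.99 − 1.8319) · e^(0.0894·14/12)
= 469.1581 · e^0.104300 = 469.1581 × 1.109933 = ₹520.73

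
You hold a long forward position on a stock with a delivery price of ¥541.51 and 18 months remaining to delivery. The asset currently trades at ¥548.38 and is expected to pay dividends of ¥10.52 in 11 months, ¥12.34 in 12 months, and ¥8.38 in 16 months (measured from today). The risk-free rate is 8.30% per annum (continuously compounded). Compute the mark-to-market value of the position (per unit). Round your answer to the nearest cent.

PV(remaining dividends) I = 10.52·e^(−0.0830·11/12) + 12.34·e^(−0.0830·12/12) + 8.38·e^(−0.0830·16/12) = 28.6085
Current forward F = (S − I)·e^(rT) = (548.38 − 28.6085)·e^(0.0830·18/12) = 519.7715 × 1.132582 = 588.6838
Value (long) = (F − K)·e^(−rT) = (588.6838 − 541.51) × 0.882938 = 41.6515
Value = ¥41.65

¥41.65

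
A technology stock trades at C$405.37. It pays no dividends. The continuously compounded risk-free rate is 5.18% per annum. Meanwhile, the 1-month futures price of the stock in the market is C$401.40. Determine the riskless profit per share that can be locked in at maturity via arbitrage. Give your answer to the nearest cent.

Fair futures: F* = S·e^(carry·T), with carry = r = 0.0518
F* = 405.37 · e^(0.0518 × 1/12) = 405.37 · e^0.004317 = 405.37 × 1.004326 = C$407.1236
Market C$401.40 < fair C$407.1236: forward underpriced → reverse cash-and-carry (short spot, go long the forward).
At maturity, profit = |F_mkt − F*| = |401.40 − 407.1236| = C$5.72 per share

C$5.72 per share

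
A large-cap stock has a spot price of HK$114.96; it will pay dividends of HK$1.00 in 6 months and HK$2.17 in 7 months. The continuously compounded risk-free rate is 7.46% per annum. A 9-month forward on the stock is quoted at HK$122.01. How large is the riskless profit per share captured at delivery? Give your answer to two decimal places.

HK$3.65 per share

PV(dividends) I = 1.00·e^(−0.0746·6/12) + 2.17·e^(−0.0746·7/12) = 3.0410
Fair forward F* = (S − I)·e^(rT) = (114.96 − 3.0410)·e^0.055950 = 111.9190 × 1.057545 = 118.3594
Market HK$122.01 > fair 118.3594: forward overpriced → cash-and-carry (borrow at r, buy the stock and collect the dividends, short the forward).
Profit at T = |F_mkt − F*| = |122.01 − 118.3594| = HK$3.65 per share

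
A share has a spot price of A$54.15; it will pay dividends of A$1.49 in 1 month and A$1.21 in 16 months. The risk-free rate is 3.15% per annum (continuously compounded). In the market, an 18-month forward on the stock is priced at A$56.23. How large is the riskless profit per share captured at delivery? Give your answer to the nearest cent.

PV(dividends) I = 1.49·e^(−0.0315·1/12) + 1.21·e^(−0.0315·16/12) = 2.6463
Fair forward F* = (S − I)·e^(rT) = (54.15 − 2.6463)·e^0.047250 = 51.5037 × 1.048384 = 53.9957
Market A$56.23 > fair 53.9957: forward overpriced → cash-and-carry (borrow at r, buy the stock and collect the dividends, short the forward).
Profit at T = |F_mkt − F*| = |56.23 − 53.9957| = A$2.23 per share

A$2.23 per share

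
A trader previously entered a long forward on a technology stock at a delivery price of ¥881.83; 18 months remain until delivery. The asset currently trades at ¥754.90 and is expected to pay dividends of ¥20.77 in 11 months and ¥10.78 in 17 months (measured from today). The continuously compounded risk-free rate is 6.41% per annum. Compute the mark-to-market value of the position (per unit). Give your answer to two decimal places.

PV(remaining dividends) I = 20.77·e^(−0.0641·11/12) + 10.78·e^(−0.0641·17/12) = 29.4290
Current forward F = (S − I)·e^(rT) = (754.90 − 29.4290)·e^(0.0641·18/12) = 725.4710 × 1.100924 = 798.6884
Value (long) = (F − K)·e^(−rT) = (798.6884 − 881.83) × 0.908328 = -75.5198
Value = -¥75.52

-¥75.52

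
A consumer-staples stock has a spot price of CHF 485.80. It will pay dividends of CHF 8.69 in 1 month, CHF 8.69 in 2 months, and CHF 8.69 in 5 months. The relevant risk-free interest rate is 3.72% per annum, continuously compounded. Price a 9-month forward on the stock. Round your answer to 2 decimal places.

PV(dividends) I = 8.69·e^(−0.0372·1/12) + 8.69·e^(−0.0372·2/12) + 8.69·e^(−0.0372·5/12)
I = 8.6631 + 8.6363 + 8.5563 = 25.8557
F = (S − I)·e^(rT) = (485.80 − 25.8557) · e^(0.0372·9/12)
= 459.9443 · e^0.027900 = 459.9443 × 1.028293 = CHF 472.96

CHF 472.96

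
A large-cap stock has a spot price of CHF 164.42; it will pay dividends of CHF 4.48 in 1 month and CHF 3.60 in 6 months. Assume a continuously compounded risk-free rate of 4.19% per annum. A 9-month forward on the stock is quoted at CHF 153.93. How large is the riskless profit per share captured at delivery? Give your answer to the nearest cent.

CHF 7.49 per share

PV(dividends) I = 4.48·e^(−0.0419·1/12) + 3.60·e^(−0.0419·6/12) = 7.9897
Fair forward F* = (S − I)·e^(rT) = (164.42 − 7.9897)·e^0.031425 = 156.4303 × 1.031924 = 161.4242
Market CHF 153.93 < fair 161.4242: forward underpriced → reverse cash-and-carry (short the stock, invest proceeds at r, pay the dividends, go long the forward).
Profit at T = |F_mkt − F*| = |153.93 − 161.4242| = CHF 7.49 per share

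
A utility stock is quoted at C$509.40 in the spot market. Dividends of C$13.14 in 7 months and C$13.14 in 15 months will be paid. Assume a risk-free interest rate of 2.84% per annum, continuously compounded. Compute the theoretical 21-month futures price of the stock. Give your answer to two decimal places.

PV(dividends) I = 13.14·e^(−0.0284·7/12) + 13.14·e^(−0.0284·15/12)
I = 12.9241 + 12.6817 = 25.6058
F = (S − I)·e^(rT) = (509.40 − 25.6058) · e^(0.0284·21/12)
= 483.7942 · e^0.049700 = 483.7942 × 1.050956 = C$508.45

C$508.45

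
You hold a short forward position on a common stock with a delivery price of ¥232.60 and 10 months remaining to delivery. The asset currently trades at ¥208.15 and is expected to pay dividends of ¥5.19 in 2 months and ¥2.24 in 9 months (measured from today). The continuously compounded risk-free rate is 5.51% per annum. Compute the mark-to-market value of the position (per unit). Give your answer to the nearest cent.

PV(remaining dividends) I = 5.19·e^(−0.0551·2/12) + 2.24·e^(−0.0551·9/12) = 7.2919
Current forward F = (S − I)·e^(rT) = (208.15 − 7.2919)·e^(0.0551·10/12) = 200.8581 × 1.046987 = 210.2958
Value (long) = (F − K)·e^(−rT) = (210.2958 − 232.60) × 0.955122 = -21.3032
Short position value = −(long value) = ¥21.30

¥21.30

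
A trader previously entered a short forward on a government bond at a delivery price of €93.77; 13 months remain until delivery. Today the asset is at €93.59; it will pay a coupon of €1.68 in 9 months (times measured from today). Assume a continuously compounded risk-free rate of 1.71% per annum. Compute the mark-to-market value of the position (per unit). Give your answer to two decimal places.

PV(remaining coupons) I = 1.68·e^(−0.0171·9/12) = 1.6586
Current forward F = (S − I)·e^(rT) = (93.59 − 1.6586)·e^(0.0171·13/12) = 91.9314 × 1.018698 = 93.6503
Value (long) = (F − K)·e^(−rT) = (93.6503 − 93.77) × 0.981646 = -0.1175
Short position value = −(long value) = €0.12

€0.12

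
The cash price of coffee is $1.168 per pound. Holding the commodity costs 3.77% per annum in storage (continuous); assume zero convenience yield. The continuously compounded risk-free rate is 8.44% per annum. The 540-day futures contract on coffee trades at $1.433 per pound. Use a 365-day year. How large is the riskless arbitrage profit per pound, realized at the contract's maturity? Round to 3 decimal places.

Fair futures: F* = S·e^(carry·T), with carry = (r + u) = 0.0844 + 0.0377 = 0.1221
F* = 1.168 · e^(0.1221 × 540/365) = 1.168 · e^0.180641 = 1.168 × 1.197985 = $1.3992
Market $1.433 > fair $1.3992: forward overpriced → cash-and-carry (buy spot, short the forward).
At maturity, profit = |F_mkt − F*| = |1.433 − 1.3992| = $0.034 per pound

$0.034 per pound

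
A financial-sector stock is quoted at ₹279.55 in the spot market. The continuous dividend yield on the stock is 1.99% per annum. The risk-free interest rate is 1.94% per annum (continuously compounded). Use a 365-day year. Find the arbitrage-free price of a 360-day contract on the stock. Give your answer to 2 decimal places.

F = S·e^((r − q)T) = 279.55 · e^((0.0194 − 0.0199) × 360/365)
= 279.55 · e^-0.000493 = 279.55 × 0.999507
F = ₹279.41

₹279.41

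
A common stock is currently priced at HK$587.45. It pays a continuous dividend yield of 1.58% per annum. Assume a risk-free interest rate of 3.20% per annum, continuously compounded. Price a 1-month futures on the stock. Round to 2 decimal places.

F = S·e^((r − q)T) = 587.45 · e^((0.0320 − 0.0158) × 1/12)
= 587.45 · e^0.001350 = 587.45 × 1.001351
F = HK$588.24

HK$588.24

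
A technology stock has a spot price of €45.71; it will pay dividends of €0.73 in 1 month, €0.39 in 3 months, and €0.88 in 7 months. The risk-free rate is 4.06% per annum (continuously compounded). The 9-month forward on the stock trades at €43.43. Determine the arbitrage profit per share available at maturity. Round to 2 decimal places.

PV(dividends) I = 0.73·e^(−0.0406·1/12) + 0.39·e^(−0.0406·3/12) + 0.88·e^(−0.0406·7/12) = 1.9730
Fair forward F* = (S − I)·e^(rT) = (45.71 − 1.9730)·e^0.030450 = 43.7370 × 1.030918 = 45.0893
Market €43.43 < fair 45.0893: forward underpriced → reverse cash-and-carry (short the stock, invest proceeds at r, pay the dividends, go long the forward).
Profit at T = |F_mkt − F*| = |43.43 − 45.0893| = €1.66 per share

€1.66 per share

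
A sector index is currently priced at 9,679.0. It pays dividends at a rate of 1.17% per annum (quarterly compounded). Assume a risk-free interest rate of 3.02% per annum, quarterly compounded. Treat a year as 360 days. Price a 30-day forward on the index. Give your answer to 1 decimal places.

F = S · (1+r/4)^(4T) / (1+q/4)^(4T)
= 9679.0 × 1.002510 / 1.000974 = 9679.0 × 1.001535
F = 9,693.9

9,693.9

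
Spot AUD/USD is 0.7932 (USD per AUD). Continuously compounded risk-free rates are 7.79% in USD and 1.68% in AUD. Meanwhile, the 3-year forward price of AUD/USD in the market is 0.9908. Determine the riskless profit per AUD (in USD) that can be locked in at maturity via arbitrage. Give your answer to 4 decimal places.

Fair forward: F* = S·e^(carry·T), with carry = (r_USD − r_AUD) = 0.0779 − 0.0168 = 0.0611
F* = 0.7932 · e^(0.0611 × 3) = 0.7932 · e^0.183300 = 0.7932 × 1.201175 = 0.9528
Market 0.9908 > fair 0.9528: forward overpriced → cash-and-carry (buy spot, short the forward).
At maturity, profit = |F_mkt − F*| = |0.9908 − 0.9528| = 0.0380 per AUD (in USD)

0.0380 per AUD (in USD)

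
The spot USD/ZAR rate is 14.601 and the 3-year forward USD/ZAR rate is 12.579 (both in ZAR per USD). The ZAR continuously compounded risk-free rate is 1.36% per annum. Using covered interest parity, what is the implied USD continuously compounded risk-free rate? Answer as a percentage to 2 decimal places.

6.33%

F = S·e^((r_ZAR − r_USD)T) ⇒ r_USD = r_ZAR − ln(F/S)/T
ln(12.579/14.601) = -0.149061; /(3) = -0.049687
r_USD = 0.0136 + 0.049687 = 0.063287
r_USD = 6.33%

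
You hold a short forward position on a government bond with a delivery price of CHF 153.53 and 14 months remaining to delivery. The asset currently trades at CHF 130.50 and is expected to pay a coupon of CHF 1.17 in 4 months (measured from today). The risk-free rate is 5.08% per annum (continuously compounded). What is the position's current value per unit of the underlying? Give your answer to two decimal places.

PV(remaining coupons) I = 1.17·e^(−0.0508·4/12) = 1.1504
Current forward F = (S − I)·e^(rT) = (130.50 − 1.1504)·e^(0.0508·14/12) = 129.3496 × 1.061058 = 137.2474
Value (long) = (F − K)·e^(−rT) = (137.2474 − 153.53) × 0.942455 = -15.3456
Short position value = −(long value) = CHF 15.35

CHF 15.35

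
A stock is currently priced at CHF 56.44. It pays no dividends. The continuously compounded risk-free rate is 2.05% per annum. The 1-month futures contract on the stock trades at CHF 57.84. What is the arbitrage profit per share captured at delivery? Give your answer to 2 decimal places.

Fair futures: F* = S·e^(carry·T), with carry = r = 0.0205
F* = 56.44 · e^(0.0205 × 1/12) = 56.44 · e^0.001708 = 56.44 × 1.001709 = CHF 56.5365
Market CHF 57.84 > fair CHF 56.5365: forward overpriced → cash-and-carry (buy spot, short the forward).
At maturity, profit = |F_mkt − F*| = |57.84 − 56.5365| = CHF 1.30 per share

CHF 1.30 per share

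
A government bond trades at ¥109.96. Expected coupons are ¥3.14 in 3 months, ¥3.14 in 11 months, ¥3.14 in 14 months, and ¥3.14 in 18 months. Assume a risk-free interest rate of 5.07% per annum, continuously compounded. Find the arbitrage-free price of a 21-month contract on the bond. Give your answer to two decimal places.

¥107.08

PV(coupons) I = 3.14·e^(−0.0507·3/12) + 3.14·e^(−0.0507·11/12) + 3.14·e^(−0.0507·14/12) + 3.14·e^(−0.0507·18/12)
I = 3.1005 + 2.9974 + 2.9597 + 2.9101 = 11.9677
F = (S − I)·e^(rT) = (109.96 − 11.9677) · e^(0.0507·21/12)
= 97.9923 · e^0.088725 = 97.9923 × 1.092780 = ¥107.08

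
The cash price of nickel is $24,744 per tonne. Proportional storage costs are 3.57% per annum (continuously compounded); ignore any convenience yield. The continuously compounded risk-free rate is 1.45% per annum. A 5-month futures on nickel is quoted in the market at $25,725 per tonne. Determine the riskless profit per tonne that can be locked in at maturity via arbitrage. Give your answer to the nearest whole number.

$458 per tonne

Fair futures: F* = S·e^(carry·T), with carry = (r + u) = 0.0145 + 0.0357 = 0.0502
F* = 24744 · e^(0.0502 × 5/12) = 24744 · e^0.020917 = 24744 × 1.021137 = $25267.0139
Market $25725 > fair $25267.0139: forward overpriced → cash-and-carry (buy spot, short the forward).
At maturity, profit = |F_mkt − F*| = |25725 − 25267.0139| = $458 per tonne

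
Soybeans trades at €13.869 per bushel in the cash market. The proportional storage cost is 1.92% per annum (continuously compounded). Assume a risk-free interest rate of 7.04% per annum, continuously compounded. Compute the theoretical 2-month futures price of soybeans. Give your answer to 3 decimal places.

€14.078 per bushel

Net carry = r + u − y = 0.0704 + 0.0192 − 0.0000 = 0.0896
F = S·e^((r+u−y)T) = 13.869 · e^(0.0896 × 2/12) = 13.869 · e^0.014933
= 13.869 × 1.015045 = €14.078 per bushel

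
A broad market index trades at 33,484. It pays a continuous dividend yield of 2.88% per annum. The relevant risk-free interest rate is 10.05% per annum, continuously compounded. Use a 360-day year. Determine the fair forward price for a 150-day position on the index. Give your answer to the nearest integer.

F = S·e^((r − q)T) = 33484 · e^((0.1005 − 0.0288) × 150/360)
= 33484 · e^0.029875 = 33484 × 1.030326
F = 34,499

34,499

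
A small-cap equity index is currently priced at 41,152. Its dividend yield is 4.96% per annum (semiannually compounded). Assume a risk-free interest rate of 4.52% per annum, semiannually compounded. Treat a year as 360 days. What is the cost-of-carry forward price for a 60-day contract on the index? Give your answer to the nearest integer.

F = S · (1+r/2)^(2T) / (1+q/2)^(2T)
= 41152 × 1.007477 / 1.008199 = 41152 × 0.999284
F = 41,123

41,123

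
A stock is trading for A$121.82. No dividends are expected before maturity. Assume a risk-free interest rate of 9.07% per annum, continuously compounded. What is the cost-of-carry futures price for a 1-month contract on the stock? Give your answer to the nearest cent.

F = S·e^(rT) = 121.82 · e^(0.0907 × 1/12)
= 121.82 · e^0.007558 = 121.82 × 1.007587
F = A$122.74

A$122.74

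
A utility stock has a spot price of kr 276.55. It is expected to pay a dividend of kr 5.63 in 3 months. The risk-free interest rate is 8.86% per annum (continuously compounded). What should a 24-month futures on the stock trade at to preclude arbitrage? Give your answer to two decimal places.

PV(dividends) I = 5.63·e^(−0.0886·3/12)
I = 5.5067
F = (S − I)·e^(rT) = (276.55 − 5.5067) · e^(0.0886·24/12)
= 271.0433 · e^0.177200 = 271.0433 × 1.193870 = kr 323.59

kr 323.59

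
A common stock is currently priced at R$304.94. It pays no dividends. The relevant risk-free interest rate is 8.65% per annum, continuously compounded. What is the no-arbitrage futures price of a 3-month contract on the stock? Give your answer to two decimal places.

F = S·e^(rT) = 304.94 · e^(0.0865 × 3/12)
= 304.94 · e^0.021625 = 304.94 × 1.021861
F = R$311.61

R$311.61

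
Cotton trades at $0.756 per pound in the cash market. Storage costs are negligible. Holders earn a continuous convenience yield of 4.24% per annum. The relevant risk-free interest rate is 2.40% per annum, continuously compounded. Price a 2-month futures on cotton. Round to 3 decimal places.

Net carry = r + u − y = 0.0240 + 0.0000 − 0.0424 = -0.0184
F = S·e^((r+u−y)T) = 0.756 · e^(-0.0184 × 2/12) = 0.756 · e^-0.003067
= 0.756 × 0.996938 = $0.754 per pound

$0.754 per pound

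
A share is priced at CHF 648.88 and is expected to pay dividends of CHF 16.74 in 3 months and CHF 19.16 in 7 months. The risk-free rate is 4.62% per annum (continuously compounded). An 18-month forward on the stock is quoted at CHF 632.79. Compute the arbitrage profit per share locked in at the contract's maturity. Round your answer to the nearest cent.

CHF 24.93 per share

PV(dividends) I = 16.74·e^(−0.0462·3/12) + 19.16·e^(−0.0462·7/12) = 35.1983
Fair forward F* = (S − I)·e^(rT) = (648.88 − 35.1983)·e^0.069300 = 613.6817 × 1.071758 = 657.7183
Market CHF 632.79 < fair 657.7183: forward underpriced → reverse cash-and-carry (short the stock, invest proceeds at r, pay the dividends, go long the forward).
Profit at T = |F_mkt − F*| = |632.79 − 657.7183| = CHF 24.93 per share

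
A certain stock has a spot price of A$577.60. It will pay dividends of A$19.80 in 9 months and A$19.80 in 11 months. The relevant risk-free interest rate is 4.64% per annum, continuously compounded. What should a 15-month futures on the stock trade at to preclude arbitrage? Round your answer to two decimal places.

PV(dividends) I = 19.80·e^(−0.0464·9/12) + 19.80·e^(−0.0464·11/12)
I = 19.1228 + 18.9755 = 38.0983
F = (S − I)·e^(rT) = (577.60 − 38.0983) · e^(0.0464·15/12)
= 539.5017 · e^0.058000 = 539.5017 × 1.059715 = A$571.72

A$571.72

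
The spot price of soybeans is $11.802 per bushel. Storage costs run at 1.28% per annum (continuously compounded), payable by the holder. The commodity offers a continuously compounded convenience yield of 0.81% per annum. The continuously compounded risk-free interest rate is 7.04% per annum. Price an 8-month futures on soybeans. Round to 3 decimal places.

Net carry = r + u − y = 0.0704 + 0.0128 − 0.0081 = 0.0751
F = S·e^((r+u−y)T) = 11.802 · e^(0.0751 × 8/12) = 11.802 · e^0.050067
= 11.802 × 1.051342 = $12.408 per bushel

$12.408 per bushel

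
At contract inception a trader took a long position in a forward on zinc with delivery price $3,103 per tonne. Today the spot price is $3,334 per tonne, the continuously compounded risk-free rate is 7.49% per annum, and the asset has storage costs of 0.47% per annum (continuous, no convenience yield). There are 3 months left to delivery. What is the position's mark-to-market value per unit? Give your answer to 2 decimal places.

$292.48 per tonne

Current fair forward for the remaining 3 months: F = S·e^((r + u)·T), (r + u) = 0.0749 + 0.0047 = 0.0796
F = 3334 · e^(0.0796 × 3/12) = 3334 × 1.02009932 = 3401.0111
Value of long forward = (F − K)·e^(−rT) = (3401.0111 − 3103) · e^(−0.0749·3/12)
= 298.0111 × 0.98144922 = 292.48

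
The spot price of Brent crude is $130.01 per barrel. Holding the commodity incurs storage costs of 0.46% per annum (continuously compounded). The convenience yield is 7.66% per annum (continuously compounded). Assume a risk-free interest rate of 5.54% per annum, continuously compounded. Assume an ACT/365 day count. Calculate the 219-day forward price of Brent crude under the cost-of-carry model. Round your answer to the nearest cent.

Net carry = r + u − y = 0.0554 + 0.0046 − 0.0766 = -0.0166
F = S·e^((r+u−y)T) = 130.01 · e^(-0.0166 × 219/365) = 130.01 · e^-0.009960
= 130.01 × 0.990089 = $128.72 per barrel

$128.72 per barrel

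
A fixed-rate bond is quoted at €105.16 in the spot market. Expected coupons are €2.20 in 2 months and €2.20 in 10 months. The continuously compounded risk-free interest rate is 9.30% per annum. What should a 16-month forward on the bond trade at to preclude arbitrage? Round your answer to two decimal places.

PV(coupons) I = 2.20·e^(−0.0930·2/12) + 2.20·e^(−0.0930·10/12)
I = 2.1662 + 2.0359 = 4.2021
F = (S − I)·e^(rT) = (105.16 − 4.2021) · e^(0.0930·16/12)
= 100.9579 · e^0.124000 = 100.9579 × 1.132016 = €114.29

€114.29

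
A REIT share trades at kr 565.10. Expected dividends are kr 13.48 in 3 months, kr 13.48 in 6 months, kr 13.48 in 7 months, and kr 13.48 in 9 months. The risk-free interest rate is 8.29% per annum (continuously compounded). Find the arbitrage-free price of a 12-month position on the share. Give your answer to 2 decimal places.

PV(dividends) I = 13.48·e^(−0.0829·3/12) + 13.48·e^(−0.0829·6/12) + 13.48·e^(−0.0829·7/12) + 13.48·e^(−0.0829·9/12)
I = 13.2035 + 12.9327 + 12.8436 + 12.6674 = 51.6472
F = (S − I)·e^(rT) = (565.10 − 51.6472) · e^(0.0829·12/12)
= 513.4528 · e^0.082900 = 513.4528 × 1.086433 = kr 557.83

kr 557.83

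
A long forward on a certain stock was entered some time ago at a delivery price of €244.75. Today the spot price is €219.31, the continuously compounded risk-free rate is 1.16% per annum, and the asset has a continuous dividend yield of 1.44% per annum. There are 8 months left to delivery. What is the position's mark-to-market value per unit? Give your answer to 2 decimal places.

-€25.65

Current fair forward for the remaining 8 months: F = S·e^((r − q)·T), (r − q) = 0.0116 − 0.0144 = -0.0028
F = 219.31 · e^(-0.0028 × 8/12) = 219.31 × 0.998135 = 218.9010
Value of long forward = (F − K)·e^(−rT) = (218.9010 − 244.75) · e^(−0.0116·8/12)
= -25.8490 × 0.992296 = -25.65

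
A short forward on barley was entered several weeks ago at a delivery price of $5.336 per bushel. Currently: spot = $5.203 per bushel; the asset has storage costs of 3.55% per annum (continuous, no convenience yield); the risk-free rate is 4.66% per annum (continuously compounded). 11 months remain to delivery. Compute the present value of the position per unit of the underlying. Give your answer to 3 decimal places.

-$0.262 per bushel

Current fair forward for the remaining 11 months: F = S·e^((r + u)·T), (r + u) = 0.0466 + 0.0355 = 0.0821
F = 5.203 · e^(0.0821 × 11/12) = 5.203 × 1.078163 = 5.6097
Value of long forward = (F − K)·e^(−rT) = (5.6097 − 5.336) · e^(−0.0466·11/12)
= 0.2737 × 0.958183 = 0.262
Short position value = −(long value) = -$0.262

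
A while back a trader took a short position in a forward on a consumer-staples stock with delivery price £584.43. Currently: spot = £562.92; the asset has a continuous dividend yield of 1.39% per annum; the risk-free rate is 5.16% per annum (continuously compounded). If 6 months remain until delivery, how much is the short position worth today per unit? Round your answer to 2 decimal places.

£10.52

Current fair forward for the remaining 6 months: F = S·e^((r − q)·T), (r − q) = 0.0516 − 0.0139 = 0.0377
F = 562.92 · e^(0.0377 × 6/12) = 562.92 × 1.019029 = 573.6318
Value of long forward = (F − K)·e^(−rT) = (573.6318 − 584.43) · e^(−0.0516·6/12)
= -10.7982 × 0.974530 = -10.52
Short position value = −(long value) = £10.52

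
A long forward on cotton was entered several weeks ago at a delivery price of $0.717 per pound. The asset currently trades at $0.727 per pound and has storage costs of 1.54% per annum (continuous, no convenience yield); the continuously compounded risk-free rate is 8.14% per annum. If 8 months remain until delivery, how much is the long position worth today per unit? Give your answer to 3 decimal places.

$0.055 per pound

Current fair forward for the remaining 8 months: F = S·e^((r + u)·T), (r + u) = 0.0814 + 0.0154 = 0.0968
F = 0.727 · e^(0.0968 × 8/12) = 0.727 × 1.066661 = 0.7755
Value of long forward = (F − K)·e^(−rT) = (0.7755 − 0.717) · e^(−0.0814·8/12)
= 0.0585 × 0.947179 = 0.055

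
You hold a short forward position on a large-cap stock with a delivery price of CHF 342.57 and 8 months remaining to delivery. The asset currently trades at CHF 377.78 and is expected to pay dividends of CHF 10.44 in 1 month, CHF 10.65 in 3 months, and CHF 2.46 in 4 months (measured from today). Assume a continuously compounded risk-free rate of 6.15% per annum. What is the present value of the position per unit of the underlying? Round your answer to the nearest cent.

-CHF 25.69

PV(remaining dividends) I = 10.44·e^(−0.0615·1/12) + 10.65·e^(−0.0615·3/12) + 2.46·e^(−0.0615·4/12) = 23.2842
Current forward F = (S − I)·e^(rT) = (377.78 − 23.2842)·e^(0.0615·8/12) = 354.4958 × 1.041852 = 369.3322
Value (long) = (F − K)·e^(−rT) = (369.3322 − 342.57) × 0.959829 = 25.6871
Short position value = −(long value) = -CHF 25.69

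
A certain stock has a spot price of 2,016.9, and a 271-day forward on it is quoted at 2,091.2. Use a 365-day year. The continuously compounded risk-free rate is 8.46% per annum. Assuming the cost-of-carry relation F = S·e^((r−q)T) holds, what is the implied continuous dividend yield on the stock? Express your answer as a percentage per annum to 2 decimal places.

3.59%

From F = S·e^((r−q)T): (r − q) = ln(F/S)/T
ln(2091.2/2016.9) = ln(1.036839) = 0.036177
(r − q) = 0.036177 / (271/365) = 0.048725
q = r − ln(F/S)/T = 0.0846 − 0.048725 = 0.035875
q = 3.59%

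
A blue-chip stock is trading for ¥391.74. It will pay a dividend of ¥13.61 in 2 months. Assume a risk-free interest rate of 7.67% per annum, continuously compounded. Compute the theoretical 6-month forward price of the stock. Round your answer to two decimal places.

¥393.09

PV(dividends) I = 13.61·e^(−0.0767·2/12)
I = 13.4371
F = (S − I)·e^(rT) = (391.74 − 13.4371) · e^(0.0767·6/12)
= 378.3029 · e^0.038350 = 378.3029 × 1.039095 = ¥393.09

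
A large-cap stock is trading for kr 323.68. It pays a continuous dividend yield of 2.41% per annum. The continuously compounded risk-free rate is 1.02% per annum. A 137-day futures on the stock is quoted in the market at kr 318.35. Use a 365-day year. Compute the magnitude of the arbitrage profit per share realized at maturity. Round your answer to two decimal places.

kr 3.65 per share

Fair futures: F* = S·e^(carry·T), with carry = (r − q) = 0.0102 − 0.0241 = -0.0139
F* = 323.68 · e^(-0.0139 × 137/365) = 323.68 · e^-0.005217 = 323.68 × 0.994797 = kr 321.9959
Market kr 318.35 < fair kr 321.9959: forward underpriced → reverse cash-and-carry (short spot, go long the forward).
At maturity, profit = |F_mkt − F*| = |318.35 − 321.9959| = kr 3.65 per share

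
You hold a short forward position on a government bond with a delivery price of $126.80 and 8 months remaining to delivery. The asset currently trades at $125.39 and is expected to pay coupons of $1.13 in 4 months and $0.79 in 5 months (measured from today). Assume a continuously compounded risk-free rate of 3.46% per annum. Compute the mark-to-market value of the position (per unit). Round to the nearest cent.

PV(remaining coupons) I = 1.13·e^(−0.0346·4/12) + 0.79·e^(−0.0346·5/12) = 1.8957
Current forward F = (S − I)·e^(rT) = (125.39 − 1.8957)·e^(0.0346·8/12) = 123.4943 × 1.023335 = 126.3760
Value (long) = (F − K)·e^(−rT) = (126.3760 − 126.80) × 0.977197 = -0.4143
Short position value = −(long value) = $0.41

$0.41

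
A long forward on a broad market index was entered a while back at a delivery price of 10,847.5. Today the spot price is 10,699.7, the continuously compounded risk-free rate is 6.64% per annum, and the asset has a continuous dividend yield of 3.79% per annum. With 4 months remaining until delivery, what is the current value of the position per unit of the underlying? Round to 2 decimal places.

Current fair forward for the remaining 4 months: F = S·e^((r − q)·T), (r − q) = 0.0664 − 0.0379 = 0.0285
F = 10699.7 · e^(0.0285 × 4/12) = 10699.7 × 1.00954527 = 10801.8315
Value of long forward = (F − K)·e^(−rT) = (10801.8315 − 10847.5) · e^(−0.0664·4/12)
= -45.6685 × 0.97810981 = -44.67

-44.67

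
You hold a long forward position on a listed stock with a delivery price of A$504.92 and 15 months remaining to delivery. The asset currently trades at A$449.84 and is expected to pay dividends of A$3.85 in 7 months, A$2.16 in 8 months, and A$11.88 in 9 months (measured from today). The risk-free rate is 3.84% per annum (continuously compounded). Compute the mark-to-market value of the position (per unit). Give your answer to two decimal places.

PV(remaining dividends) I = 3.85·e^(−0.0384·7/12) + 2.16·e^(−0.0384·8/12) + 11.88·e^(−0.0384·9/12) = 17.4129
Current forward F = (S − I)·e^(rT) = (449.84 − 17.4129)·e^(0.0384·15/12) = 432.4271 × 1.049171 = 453.6900
Value (long) = (F − K)·e^(−rT) = (453.6900 − 504.92) × 0.953134 = -48.8291
Value = -A$48.83

-A$48.83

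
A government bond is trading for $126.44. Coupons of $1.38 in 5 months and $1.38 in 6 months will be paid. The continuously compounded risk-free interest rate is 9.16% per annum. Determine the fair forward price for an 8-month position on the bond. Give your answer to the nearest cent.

PV(coupons) I = 1.38·e^(−0.0916·5/12) + 1.38·e^(−0.0916·6/12)
I = 1.3283 + 1.3182 = 2.6465
F = (S − I)·e^(rT) = (126.44 − 2.6465) · e^(0.0916·8/12)
= 123.7935 · e^0.061067 = 123.7935 × 1.062970 = $131.59

$131.59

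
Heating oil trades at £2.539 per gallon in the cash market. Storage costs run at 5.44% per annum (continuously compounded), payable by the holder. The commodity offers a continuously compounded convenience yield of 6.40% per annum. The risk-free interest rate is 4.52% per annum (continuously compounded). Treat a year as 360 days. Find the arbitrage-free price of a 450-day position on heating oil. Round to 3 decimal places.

£2.655 per gallon

Net carry = r + u − y = 0.0452 + 0.0544 − 0.0640 = 0.0356
F = S·e^((r+u−y)T) = 2.539 · e^(0.0356 × 450/360) = 2.539 · e^0.044500
= 2.539 × 1.045505 = £2.655 per gallon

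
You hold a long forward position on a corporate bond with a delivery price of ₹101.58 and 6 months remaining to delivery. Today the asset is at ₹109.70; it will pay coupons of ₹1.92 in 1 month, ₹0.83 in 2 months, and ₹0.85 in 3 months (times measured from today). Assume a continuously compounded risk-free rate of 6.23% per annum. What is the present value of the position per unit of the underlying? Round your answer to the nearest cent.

₹7.67

PV(remaining coupons) I = 1.92·e^(−0.0623·1/12) + 0.83·e^(−0.0623·2/12) + 0.85·e^(−0.0623·3/12) = 3.5683
Current forward F = (S − I)·e^(rT) = (109.70 − 3.5683)·e^(0.0623·6/12) = 106.1317 × 1.031640 = 109.4897
Value (long) = (F − K)·e^(−rT) = (109.4897 − 101.58) × 0.969330 = 7.6671
Value = ₹7.67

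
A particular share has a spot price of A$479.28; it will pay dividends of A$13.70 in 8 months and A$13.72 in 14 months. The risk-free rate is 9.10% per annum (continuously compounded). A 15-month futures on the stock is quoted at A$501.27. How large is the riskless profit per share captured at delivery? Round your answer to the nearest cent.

A$7.48 per share

PV(dividends) I = 13.70·e^(−0.0910·8/12) + 13.72·e^(−0.0910·14/12) = 25.2316
Fair futures F* = (S − I)·e^(rT) = (479.28 − 25.2316)·e^0.113750 = 454.0484 × 1.120472 = 508.7485
Market A$501.27 < fair 508.7485: forward underpriced → reverse cash-and-carry (short the stock, invest proceeds at r, pay the dividends, go long the forward).
Profit at T = |F_mkt − F*| = |501.27 − 508.7485| = A$7.48 per share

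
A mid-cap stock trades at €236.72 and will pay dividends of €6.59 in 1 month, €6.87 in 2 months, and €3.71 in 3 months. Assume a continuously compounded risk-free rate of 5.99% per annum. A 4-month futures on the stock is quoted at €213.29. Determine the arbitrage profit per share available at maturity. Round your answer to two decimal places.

€10.85 per share

PV(dividends) I = 6.59·e^(−0.0599·1/12) + 6.87·e^(−0.0599·2/12) + 3.71·e^(−0.0599·3/12) = 17.0138
Fair futures F* = (S − I)·e^(rT) = (236.72 − 17.0138)·e^0.019967 = 219.7062 × 1.020168 = 224.1372
Market €213.29 < fair 224.1372: forward underpriced → reverse cash-and-carry (short the stock, invest proceeds at r, pay the dividends, go long the forward).
Profit at T = |F_mkt − F*| = |213.29 − 224.1372| = €10.85 per share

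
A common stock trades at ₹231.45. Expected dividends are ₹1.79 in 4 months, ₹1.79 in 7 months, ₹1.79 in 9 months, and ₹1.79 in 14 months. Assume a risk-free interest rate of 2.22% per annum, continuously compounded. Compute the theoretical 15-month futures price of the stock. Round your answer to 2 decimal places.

PV(dividends) I = 1.79·e^(−0.0222·4/12) + 1.79·e^(−0.0222·7/12) + 1.79·e^(−0.0222·9/12) + 1.79·e^(−0.0222·14/12)
I = 1.7768 + 1.7670 + 1.7604 + 1.7442 = 7.0484
F = (S − I)·e^(rT) = (231.45 − 7.0484) · e^(0.0222·15/12)
= 224.4016 · e^0.027750 = 224.4016 × 1.028139 = ₹230.72

₹230.72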